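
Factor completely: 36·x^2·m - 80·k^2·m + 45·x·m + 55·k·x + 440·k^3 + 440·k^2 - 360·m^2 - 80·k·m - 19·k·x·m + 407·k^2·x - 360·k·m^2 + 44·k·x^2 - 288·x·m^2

(11·k + 9·m)·(5·k + 4·x + 5)·(8·k + x - 8·m)

Group: 5·k·(88·k^2 + 11·k·x - 16·k·m + 9·x·m - 72·m^2) + (4·x + 5)·(88·k^2 + 11·k·x - 16·k·m + 9·x·m - 72·m^2); both groups contain (88·k^2 + 11·k·x - 16·k·m + 9·x·m - 72·m^2), so (5·k + 4·x + 5) is a factor with cofactor 88·k^2 + 11·k·x - 16·k·m + 9·x·m - 72·m^2.
The cofactor groups again: 88·k^2 + 11·k·x - 16·k·m + 9·x·m - 72·m^2 = 8·k·(11·k + 9·m) + (x - 8·m)·(11·k + 9·m); both groups contain (11·k + 9·m), giving (8·k + x - 8·m)·(11·k + 9·m).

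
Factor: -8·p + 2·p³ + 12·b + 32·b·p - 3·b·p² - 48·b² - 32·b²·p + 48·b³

Group: 4·b·(12·b² - 11·b·p - 6·b + 2·p² + 4·p) + (p - 2)·(12·b² - 11·b·p - 6·b + 2·p² + 4·p); both groups contain (12·b² - 11·b·p - 6·b + 2·p² + 4·p), so (4·b + p - 2) is a factor with cofactor 12·b² - 11·b·p - 6·b + 2·p² + 4·p.
The cofactor groups again: 12·b² - 11·b·p - 6·b + 2·p² + 4·p = 4·b·(3·b - 2·p) + (-p - 2)·(3·b - 2·p); both groups contain (3·b - 2·p), giving (4·b - p - 2)·(3·b - 2·p).

(3·b - 2·p)·(4·b + p - 2)·(4·b - p - 2)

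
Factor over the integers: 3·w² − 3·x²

Pull out the common factor 3; w² − x² is a difference of squares.

3·(w + x)·(w − x)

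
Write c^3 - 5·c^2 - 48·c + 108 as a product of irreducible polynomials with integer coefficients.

Testing divisors of the constant over divisors of the leading coefficient, c = 2 is a root, so (c - 2) is a factor; dividing leaves c^2 - 3·c - 54.
The remaining quadratic factors as (c + 6)(c - 9).

(c + 6)·(c - 2)·(c - 9)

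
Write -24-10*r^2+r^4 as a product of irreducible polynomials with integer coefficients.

Substitute u = r^2 to get a quadratic in u, then factor.
r^2+2 is irreducible over ℤ (always positive, so no real roots).
r^2-12 is irreducible over ℤ (12 is not a perfect square).

(r^2+2)*(r^2-12)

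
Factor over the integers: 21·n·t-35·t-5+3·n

(3·n-5)·(7·t+1)

Group as (21·n·t+3·n) + (-35·t-5) = 3·n·(7·t+1) - 5·(7·t+1).
Both groups share the factor (7·t+1).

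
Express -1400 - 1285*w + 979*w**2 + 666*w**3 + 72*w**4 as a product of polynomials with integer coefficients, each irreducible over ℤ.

(3*w + 8)*(4*w - 5)*(6*w + 5)*(w + 7)

Among the possible rational roots, w = 5/4 is a root, so (4*w - 5) divides it; the quotient is 18*w**3 + 189*w**2 + 481*w + 280.
Continuing, w = -7 is a root, so (w + 7) is a factor; dividing leaves 18*w**2 + 63*w + 40.
The remaining quadratic factors as (3*w + 8)(6*w + 5).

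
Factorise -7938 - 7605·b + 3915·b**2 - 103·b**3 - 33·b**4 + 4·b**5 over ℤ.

(4·b + 3)·(b + 9)·(b - 3)·(b**2 - 15·b + 98)

Among the possible rational roots, b = -3/4 is a root, giving the factor (4·b + 3) and quotient b**4 - 9·b**3 - 19·b**2 + 993·b - 2646.
Then b = -9 is a root, giving the factor (b + 9) and quotient b**3 - 18·b**2 + 143·b - 294.
Then b = 3 is a root, giving the factor (b - 3) and quotient b**2 - 15·b + 98.
The quadratic b**2 - 15·b + 98 has discriminant -167 < 0 and is irreducible over ℤ.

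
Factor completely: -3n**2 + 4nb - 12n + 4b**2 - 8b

-(n - 2b + 4)(3n + 2b)

Group: -n(3n + 2b) + (2b - 4)(3n + 2b); both groups contain (3n + 2b).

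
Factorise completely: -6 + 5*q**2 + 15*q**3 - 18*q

Group as (15*q**3 - 18*q) + (5*q**2 - 6) = 3*q*(5*q**2 - 6) + (5*q**2 - 6).
Both groups share the factor (5*q**2 - 6).

(3*q + 1)*(5*q**2 - 6)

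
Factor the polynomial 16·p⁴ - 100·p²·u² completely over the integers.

4·p²·(2·p + 5·u)·(2·p - 5·u)

Every term has a factor of 4·p². Then 4·p² - 25·u² = (2·p)² − (5·u)².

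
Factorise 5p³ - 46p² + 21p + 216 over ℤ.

Among the possible rational roots, p = 8 is a root, so (p - 8) is a factor; dividing leaves 5p² - 6p - 27.
The remaining quadratic factors as (p - 3)(5p + 9).

(5p + 9)(p - 3)(p - 8)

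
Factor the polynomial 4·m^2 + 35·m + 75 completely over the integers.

(4·m + 15)·(m + 5)

Need a pair with product 4·75 = 300 and sum 35: that's 20 and 15.
Split the middle term: 4·m^2 + 20·m + 15·m + 75 = 4·m·(m + 5) + 15·(m + 5).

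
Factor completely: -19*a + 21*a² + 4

(3*a - 1)*(7*a - 4)

Need a pair with product 21·4 = 84 and sum -19: that's -12 and -7.
Split the middle term: 21*a² - 12*a - 7*a + 4 = 3*a*(7*a - 4) - (7*a - 4).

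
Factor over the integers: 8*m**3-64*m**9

-8*m**3*(2*m**2-1)*(4*m**4+2*m**2+1)

Factor out 8*m**3 first: what remains is -8*m**6+1.
Recognize a difference of cubes with the parts 1 and 2*m**2.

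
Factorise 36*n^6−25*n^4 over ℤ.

Factor out n^4 first: what remains is 36*n^2−25.
Recognize a difference of squares with the parts 6*n and 5.

n^4*(6*n+5)*(6*n−5)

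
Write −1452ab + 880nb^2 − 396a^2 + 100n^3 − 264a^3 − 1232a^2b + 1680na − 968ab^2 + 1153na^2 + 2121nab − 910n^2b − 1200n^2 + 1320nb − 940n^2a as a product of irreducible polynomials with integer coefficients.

(10n − 11a)(10n − 3a − 11b)(n − 8a − 8b − 12)

Group: n(100n^2 − 140na − 110nb + 33a^2 + 121ab) + (−8a − 8b − 12)(100n^2 − 140na − 110nb + 33a^2 + 121ab); both groups contain (100n^2 − 140na − 110nb + 33a^2 + 121ab), so (n − 8a − 8b − 12) is a factor with cofactor 100n^2 − 140na − 110nb + 33a^2 + 121ab.
The cofactor groups again: 100n^2 − 140na − 110nb + 33a^2 + 121ab = 10n(10n − 11a) + (−3a − 11b)(10n − 11a); both groups contain (10n − 11a), giving (10n − 3a − 11b)(10n − 11a).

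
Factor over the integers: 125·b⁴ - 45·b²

Factor out 5·b², leaving 25·b² - 9, which is a difference of two squares.

5·b²·(5·b + 3)·(5·b - 3)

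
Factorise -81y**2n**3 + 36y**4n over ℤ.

9ny**2(2y - 3n)(2y + 3n)

Factor out 9y**2n, leaving 4y**2 - 9n**2, which is a difference of two squares.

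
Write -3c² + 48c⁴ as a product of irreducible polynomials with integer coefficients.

Factor out 3c², leaving 16c² - 1, which is a difference of two squares.

3c²(4c + 1)(4c - 1)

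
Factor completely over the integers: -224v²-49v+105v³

Pull out the common factor 7v, then factor the remaining trinomial.

7v(3v-7)(5v+1)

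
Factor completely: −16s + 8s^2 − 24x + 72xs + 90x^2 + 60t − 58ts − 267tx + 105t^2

Group: 7t(15t − 6x − 4s) + (−15x − 2s + 4)(15t − 6x − 4s); both groups contain (15t − 6x − 4s).

(7t − 15x − 2s + 4)(15t − 6x − 4s)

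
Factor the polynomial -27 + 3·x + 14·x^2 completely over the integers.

(2·x + 3)·(7·x - 9)

Need a pair with product 14·(-27) = -378 and sum 3: that's 21 and -18.
Split the middle term: 14·x^2 + 21·x - 18·x - 27 = 7·x·(2·x + 3) - 9·(2·x + 3).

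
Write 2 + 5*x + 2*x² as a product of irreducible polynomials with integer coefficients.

(2*x + 1)*(x + 2)

Need a pair with product 2·2 = 4 and sum 5: that's 4 and 1.
Split the middle term: 2*x² + 4*x + x + 2 = 2*x*(x + 2) + (x + 2).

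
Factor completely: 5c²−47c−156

(5c+13)(c−12)

Need a pair with product 5·(−156) = −780 and sum −47: that's −60 and 13.
Split the middle term: 5c²−60c + 13c−156 = 5c(c−12) + 13(c−12).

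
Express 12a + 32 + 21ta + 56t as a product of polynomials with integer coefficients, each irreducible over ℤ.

Group as (21ta + 56t) + (12a + 32) = 7t(3a + 8) + 4(3a + 8).
Both groups share the factor (3a + 8).

(3a + 8)(7t + 4)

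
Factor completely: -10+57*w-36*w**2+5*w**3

Among the possible rational roots, w = 1/5 is a root, giving the factor (5*w-1) and quotient w**2-7*w+10.
The remaining quadratic factors as (w-5)(w-2).

(5*w-1)*(w-2)*(w-5)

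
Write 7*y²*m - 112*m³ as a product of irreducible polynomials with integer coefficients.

7*m*(y - 4*m)*(y + 4*m)

Pull out the common factor 7*m; y² - 16*m² is a difference of squares.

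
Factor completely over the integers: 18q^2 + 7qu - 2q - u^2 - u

Group: 9q(2q + u) + (-u - 1)(2q + u); both groups contain (2q + u).

(2q + u)(9q - u - 1)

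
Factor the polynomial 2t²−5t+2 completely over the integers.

Need a pair with product 2·2 = 4 and sum −5: that's −4 and −1.
Split the middle term: 2t²−4t − t+2 = 2t(t−2) − (t−2).

(2t−1)(t−2)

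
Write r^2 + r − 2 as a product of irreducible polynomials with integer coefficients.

(r + 2)(r − 1)

Two integers with product −2 and sum 1 are −1 and 2.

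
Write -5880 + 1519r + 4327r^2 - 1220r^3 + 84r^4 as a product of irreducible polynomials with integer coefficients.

Among the possible rational roots, r = 7/6 is a root, so (6r - 7) divides it; the quotient is 14r^3 - 187r^2 + 503r + 840.
Next, r = 15/2 is a root, so (2r - 15) divides it; the quotient is 7r^2 - 41r - 56.
The remaining quadratic factors as (7r + 8)(r - 7).

(2r - 15)(6r - 7)(7r + 8)(r - 7)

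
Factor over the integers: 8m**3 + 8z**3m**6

Factor out 8m**3 first: what remains is z**3m**3 + 1.
Recognize a sum of cubes with the parts 1 and zm.

8m**3(zm + 1)(z**2m**2 - zm + 1)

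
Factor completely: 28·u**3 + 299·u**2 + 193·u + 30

(4·u + 1)·(7·u + 3)·(u + 10)

Trying the rational-root candidates, u = -1/4 is a root, so (4·u + 1) divides it; the quotient is 7·u**2 + 73·u + 30.
The remaining quadratic factors as (7·u + 3)(u + 10).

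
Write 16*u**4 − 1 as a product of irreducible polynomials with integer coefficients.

Difference of squares twice: with A = 2*u and B = 1, A⁴ − B⁴ = (A² − B²)(A² + B²), and A² − B² factors again.

(2*u + 1)*(2*u − 1)*(4*u**2 + 1)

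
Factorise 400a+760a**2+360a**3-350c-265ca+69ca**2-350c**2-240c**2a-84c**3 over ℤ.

Group: 6c(-14c**2-19ca-35c+40a**2+40a) + (9a+10)(-14c**2-19ca-35c+40a**2+40a); both groups contain (-14c**2-19ca-35c+40a**2+40a), so (6c+9a+10) is a factor with cofactor -14c**2-19ca-35c+40a**2+40a.
The cofactor groups again: -14c**2-19ca-35c+40a**2+40a = -7c(2c+5a+5) + 8a(2c+5a+5); both groups contain (2c+5a+5), giving -(7c-8a)(2c+5a+5).

-(7c-8a)(2c+5a+5)(6c+9a+10)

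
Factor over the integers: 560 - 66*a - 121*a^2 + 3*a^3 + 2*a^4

Testing divisors of the constant over divisors of the leading coefficient, a = -8 is a root, so (a + 8) is a factor; dividing leaves 2*a^3 - 13*a^2 - 17*a + 70.
Next, a = 7 is a root, giving the factor (a - 7) and quotient 2*a^2 + a - 10.
The remaining quadratic factors as (a - 2)(2*a + 5).

(2*a + 5)*(a + 8)*(a - 2)*(a - 7)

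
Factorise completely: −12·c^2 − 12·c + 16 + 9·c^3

(3·c − 4)·(3·c^2 − 4)

Group as (9·c^3 − 12·c) + (−12·c^2 + 16) = 3·c·(3·c^2 − 4) − 4·(3·c^2 − 4).
Both groups share the factor (3·c^2 − 4).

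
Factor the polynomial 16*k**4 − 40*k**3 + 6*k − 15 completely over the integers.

Group as (16*k**4 + 6*k) + (−40*k**3 − 15) = 2*k*(8*k**3 + 3) − 5*(8*k**3 + 3).
Both groups share the factor (8*k**3 + 3).

(2*k − 5)*(8*k**3 + 3)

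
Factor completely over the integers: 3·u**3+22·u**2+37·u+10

(3·u+1)·(u+2)·(u+5)

Trying the rational-root candidates, u = -2 is a root, giving the factor (u+2) and quotient 3·u**2+16·u+5.
The remaining quadratic factors as (u+5)(3·u+1).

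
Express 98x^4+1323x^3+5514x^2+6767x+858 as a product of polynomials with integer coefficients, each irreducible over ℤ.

(2x+11)(7x+1)(7x+13)(x+6)

By the rational root theorem, x = −1/7 is a root, so (7x+1) divides it; the quotient is 14x^3+187x^2+761x+858.
Then x = −13/7 is a root, giving the factor (7x+13) and quotient 2x^2+23x+66.
The remaining quadratic factors as (2x+11)(x+6).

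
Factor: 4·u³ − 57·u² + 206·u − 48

(4·u − 1)·(u − 6)·(u − 8)

By the rational root theorem, u = 8 is a root, so (u − 8) divides it; the quotient is 4·u² − 25·u + 6.
The remaining quadratic factors as (4·u − 1)(u − 6).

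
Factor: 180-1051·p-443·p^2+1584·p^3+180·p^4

Trying the rational-root candidates, p = -4/5 is a root, so (5·p+4) is a factor; dividing leaves 36·p^3+288·p^2-319·p+45.
Next, p = -9 is a root, so (p+9) is a factor; dividing leaves 36·p^2-36·p+5.
The remaining quadratic factors as (6·p-5)(6·p-1).

(5·p+4)·(6·p-1)·(6·p-5)·(p+9)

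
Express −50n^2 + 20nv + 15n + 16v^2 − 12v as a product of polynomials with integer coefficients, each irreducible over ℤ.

−(10n + 4v − 3)(5n − 4v)

Group: −10n(5n − 4v) + (−4v + 3)(5n − 4v); both groups contain (5n − 4v).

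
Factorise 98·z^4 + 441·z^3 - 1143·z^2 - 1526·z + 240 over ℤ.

Testing divisors of the constant over divisors of the leading coefficient, z = -6 is a root, giving the factor (z + 6) and quotient 98·z^3 - 147·z^2 - 261·z + 40.
Then z = -8/7 is a root, so (7·z + 8) divides it; the quotient is 14·z^2 - 37·z + 5.
The remaining quadratic factors as (7·z - 1)(2·z - 5).

(2·z - 5)·(7·z + 8)·(7·z - 1)·(z + 6)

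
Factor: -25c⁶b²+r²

Recognize a difference of squares with the parts r and 5c³b.

(r-5c³b)(r+5c³b)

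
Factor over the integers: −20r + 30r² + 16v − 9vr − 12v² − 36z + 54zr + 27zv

Group: 9z(3v + 6r − 4) + (−4v + 5r)(3v + 6r − 4); both groups contain (3v + 6r − 4).

(9z − 4v + 5r)(3v + 6r − 4)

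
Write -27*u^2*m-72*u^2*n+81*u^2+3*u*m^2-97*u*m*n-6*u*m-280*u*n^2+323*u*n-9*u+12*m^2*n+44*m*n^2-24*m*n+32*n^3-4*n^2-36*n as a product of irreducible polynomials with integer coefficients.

Group: 9*u*(-3*u*m-8*u*n+9*u-12*m*n-32*n^2+36*n) + (-m-n-1)*(-3*u*m-8*u*n+9*u-12*m*n-32*n^2+36*n); both groups contain (-3*u*m-8*u*n+9*u-12*m*n-32*n^2+36*n), so (9*u-m-n-1) is a factor with cofactor -3*u*m-8*u*n+9*u-12*m*n-32*n^2+36*n.
The cofactor groups again: -3*u*m-8*u*n+9*u-12*m*n-32*n^2+36*n = -3*m*(u+4*n) + (-8*n+9)*(u+4*n); both groups contain (u+4*n), giving -(3*m+8*n-9)*(u+4*n).

-(9*u-m-n-1)*(3*m+8*n-9)*(u+4*n)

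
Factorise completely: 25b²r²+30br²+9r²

r²(5b+3)²

Factor out r² first: what remains is 25b²+30b+9.
Recognize a perfect-square trinomial with the parts 5b and 3.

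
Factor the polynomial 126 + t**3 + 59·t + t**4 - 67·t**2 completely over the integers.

(t + 1)·(t + 9)·(t - 2)·(t - 7)

By the rational root theorem, t = -1 is a root, so (t + 1) is a factor; dividing leaves t**3 - 67·t + 126.
Next, t = -9 is a root, so (t + 9) is a factor; dividing leaves t**2 - 9·t + 14.
The remaining quadratic factors as (t - 7)(t - 2).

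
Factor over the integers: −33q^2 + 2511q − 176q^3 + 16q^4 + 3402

(4q + 7)(4q + 9)(q − 6)(q − 9)

By the rational root theorem, q = 9 is a root, so (q − 9) divides it; the quotient is 16q^3 − 32q^2 − 321q − 378.
Continuing, q = −9/4 is a root, so (4q + 9) is a factor; dividing leaves 4q^2 − 17q − 42.
The remaining quadratic factors as (4q + 7)(q − 6).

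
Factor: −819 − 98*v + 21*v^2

Pull out the common factor 7, then factor the remaining trinomial.

7*(3*v + 13)*(v − 9)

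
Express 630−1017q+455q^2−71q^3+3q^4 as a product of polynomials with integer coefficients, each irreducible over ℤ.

Trying the rational-root candidates, q = 3 is a root, so (q−3) is a factor; dividing leaves 3q^3−62q^2+269q−210.
Continuing, q = 1 is a root, so (q−1) is a factor; dividing leaves 3q^2−59q+210.
The remaining quadratic factors as (q−15)(3q−14).

(3q−14)(q−1)(q−15)(q−3)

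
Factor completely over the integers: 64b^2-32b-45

Need a pair with product 64·(-45) = -2880 and sum -32: that's 40 and -72.
Split the middle term: 64b^2+40b - 72b-45 = 8b(8b+5) - 9(8b+5).

(8b+5)(8b-9)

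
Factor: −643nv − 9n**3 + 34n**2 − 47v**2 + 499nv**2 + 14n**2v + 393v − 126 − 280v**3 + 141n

−(9n − 5v − 7)(n + 7v − 6)(n − 8v + 3)

Group: n(−9n**2 + 77nv − 20n − 40v**2 − 41v + 21) + (7v − 6)(−9n**2 + 77nv − 20n − 40v**2 − 41v + 21); both groups contain (−9n**2 + 77nv − 20n − 40v**2 − 41v + 21), so (n + 7v − 6) is a factor with cofactor −9n**2 + 77nv − 20n − 40v**2 − 41v + 21.
The cofactor groups again: −9n**2 + 77nv − 20n − 40v**2 − 41v + 21 = −9n(n − 8v + 3) + (5v + 7)(n − 8v + 3); both groups contain (n − 8v + 3), giving −(9n − 5v − 7)(n − 8v + 3).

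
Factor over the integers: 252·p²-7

Factor out 7, leaving 36·p²-1, which is a difference of two squares.

7·(6·p+1)·(6·p-1)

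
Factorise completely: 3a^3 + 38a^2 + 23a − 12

(3a − 1)(a + 1)(a + 12)

By the rational root theorem, a = 1/3 is a root, so (3a − 1) is a factor; dividing leaves a^2 + 13a + 12.
The remaining quadratic factors as (a + 12)(a + 1).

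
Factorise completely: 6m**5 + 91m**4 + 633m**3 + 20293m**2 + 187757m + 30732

(6m + 1)(m + 12)(m + 13)(m**2 - 10m + 197)

By the rational root theorem, m = -12 is a root, so (m + 12) divides it; the quotient is 6m**4 + 19m**3 + 405m**2 + 15433m + 2561.
Next, m = -13 is a root, giving the factor (m + 13) and quotient 6m**3 - 59m**2 + 1172m + 197.
Then m = -1/6 is a root, so (6m + 1) is a factor; dividing leaves m**2 - 10m + 197.
The quadratic m**2 - 10m + 197 has discriminant -688 < 0 and is irreducible over ℤ.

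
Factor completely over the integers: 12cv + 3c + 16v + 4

Group as (12cv + 3c) + (16v + 4) = 3c(4v + 1) + 4(4v + 1).
Both groups share the factor (4v + 1).

(3c + 4)(4v + 1)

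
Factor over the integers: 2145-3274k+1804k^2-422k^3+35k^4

(5k-11)(7k-13)(k-3)(k-5)

Testing divisors of the constant over divisors of the leading coefficient, k = 5 is a root, so (k-5) is a factor; dividing leaves 35k^3-247k^2+569k-429.
Next, k = 11/5 is a root, giving the factor (5k-11) and quotient 7k^2-34k+39.
The remaining quadratic factors as (k-3)(7k-13).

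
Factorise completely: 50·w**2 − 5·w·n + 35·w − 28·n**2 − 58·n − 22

(5·w − 4·n − 2)·(10·w + 7·n + 11)

Group: 10·w·(5·w − 4·n − 2) + (7·n + 11)·(5·w − 4·n − 2); both groups contain (5·w − 4·n − 2).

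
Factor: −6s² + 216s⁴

Pull out the common factor 6s²; 36s² − 1 is a difference of squares.

6s²(6s + 1)(6s − 1)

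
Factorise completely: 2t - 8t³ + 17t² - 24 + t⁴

Among the possible rational roots, t = 2 is a root, so (t - 2) divides it; the quotient is t³ - 6t² + 5t + 12.
Next, t = 4 is a root, giving the factor (t - 4) and quotient t² - 2t - 3.
The remaining quadratic factors as (t - 3)(t + 1).

(t + 1)(t - 2)(t - 3)(t - 4)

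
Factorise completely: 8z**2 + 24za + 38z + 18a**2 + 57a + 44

Group: 4z(2z + 3a + 4) + (6a + 11)(2z + 3a + 4); both groups contain (2z + 3a + 4).

(2z + 3a + 4)(4z + 6a + 11)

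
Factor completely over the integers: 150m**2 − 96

6(5m + 4)(5m − 4)

Every term has a factor of 6. Then 25m**2 − 16 = (5m)² − (4)².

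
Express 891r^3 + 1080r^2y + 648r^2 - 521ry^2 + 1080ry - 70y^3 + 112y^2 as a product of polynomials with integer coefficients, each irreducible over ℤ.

Group: 9r(99r^2 + 109ry + 72r - 70y^2 + 112y) + y(99r^2 + 109ry + 72r - 70y^2 + 112y); both groups contain (99r^2 + 109ry + 72r - 70y^2 + 112y), so (9r + y) is a factor with cofactor 99r^2 + 109ry + 72r - 70y^2 + 112y.
The cofactor groups again: 99r^2 + 109ry + 72r - 70y^2 + 112y = 11r(9r + 14y) + (-5y + 8)(9r + 14y); both groups contain (9r + 14y), giving (11r - 5y + 8)(9r + 14y).

(11r - 5y + 8)(9r + 14y)(9r + y)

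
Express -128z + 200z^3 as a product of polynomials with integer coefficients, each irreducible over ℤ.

8z(5z + 4)(5z - 4)

Factor out 8z, leaving 25z^2 - 16, which is a difference of two squares.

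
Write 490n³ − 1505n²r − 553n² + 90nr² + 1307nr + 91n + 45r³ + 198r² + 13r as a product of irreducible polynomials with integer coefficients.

Group: 7n(70n² − 225nr − 79n + 45r² + 198r + 13) + r(70n² − 225nr − 79n + 45r² + 198r + 13); both groups contain (70n² − 225nr − 79n + 45r² + 198r + 13), so (7n + r) is a factor with cofactor 70n² − 225nr − 79n + 45r² + 198r + 13.
The cofactor groups again: 70n² − 225nr − 79n + 45r² + 198r + 13 = 5n(14n − 3r − 13) + (−15r − 1)(14n − 3r − 13); both groups contain (14n − 3r − 13), giving (5n − 15r − 1)(14n − 3r − 13).

(14n − 3r − 13)(5n − 15r − 1)(7n + r)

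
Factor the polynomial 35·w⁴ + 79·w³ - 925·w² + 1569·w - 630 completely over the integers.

Among the possible rational roots, w = 15/7 is a root, giving the factor (7·w - 15) and quotient 5·w³ + 22·w² - 85·w + 42.
Continuing, w = 2 is a root, so (w - 2) is a factor; dividing leaves 5·w² + 32·w - 21.
The remaining quadratic factors as (5·w - 3)(w + 7).

(5·w - 3)·(7·w - 15)·(w + 7)·(w - 2)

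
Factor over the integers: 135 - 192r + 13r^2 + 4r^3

(4r - 3)(r + 9)(r - 5)

Testing divisors of the constant over divisors of the leading coefficient, r = -9 is a root, so (r + 9) divides it; the quotient is 4r^2 - 23r + 15.
The remaining quadratic factors as (r - 5)(4r - 3).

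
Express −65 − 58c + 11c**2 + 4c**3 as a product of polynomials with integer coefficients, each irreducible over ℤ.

Trying the rational-root candidates, c = 13/4 is a root, giving the factor (4c − 13) and quotient c**2 + 6c + 5.
The remaining quadratic factors as (c + 5)(c + 1).

(4c − 13)(c + 1)(c + 5)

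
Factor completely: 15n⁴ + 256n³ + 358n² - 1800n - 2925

Testing divisors of the constant over divisors of the leading coefficient, n = 13/5 is a root, so (5n - 13) is a factor; dividing leaves 3n³ + 59n² + 225n + 225.
Then n = -5/3 is a root, giving the factor (3n + 5) and quotient n² + 18n + 45.
The remaining quadratic factors as (n + 3)(n + 15).

(3n + 5)(5n - 13)(n + 15)(n + 3)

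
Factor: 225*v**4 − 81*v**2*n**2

Pull out the common factor 9*v**2; 25*v**2 − 9*n**2 is a difference of squares.

9*v**2*(5*v − 3*n)*(5*v + 3*n)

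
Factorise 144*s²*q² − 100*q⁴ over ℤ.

Factor out 4*q², leaving 36*s² − 25*q², which is a difference of two squares.

4*q²*(6*s − 5*q)*(6*s + 5*q)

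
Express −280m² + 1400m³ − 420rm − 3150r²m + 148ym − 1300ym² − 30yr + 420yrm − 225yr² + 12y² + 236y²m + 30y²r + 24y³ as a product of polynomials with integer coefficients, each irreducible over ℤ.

(4y + 15r − 10m + 2)(6y − 15r − 10m)(y + 14m)

Group: y(24y² + 30yr − 100ym + 12y − 225r² − 30r + 100m² − 20m) + 14m(24y² + 30yr − 100ym + 12y − 225r² − 30r + 100m² − 20m); both groups contain (24y² + 30yr − 100ym + 12y − 225r² − 30r + 100m² − 20m), so (y + 14m) is a factor with cofactor 24y² + 30yr − 100ym + 12y − 225r² − 30r + 100m² − 20m.
The cofactor groups again: 24y² + 30yr − 100ym + 12y − 225r² − 30r + 100m² − 20m = 4y(6y − 15r − 10m) + (15r − 10m + 2)(6y − 15r − 10m); both groups contain (6y − 15r − 10m), giving (4y + 15r − 10m + 2)(6y − 15r − 10m).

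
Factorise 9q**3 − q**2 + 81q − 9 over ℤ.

Group as (9q**3 + 81q) + (−q**2 − 9) = 9q(q**2 + 9) − (q**2 + 9).
Both groups share the factor (q**2 + 9).

(9q − 1)(q**2 + 9)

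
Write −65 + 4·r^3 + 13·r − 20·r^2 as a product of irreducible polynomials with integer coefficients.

Group as (4·r^3 + 13·r) + (−20·r^2 − 65) = r·(4·r^2 + 13) − 5·(4·r^2 + 13).
Both groups share the factor (4·r^2 + 13).

(r − 5)·(4·r^2 + 13)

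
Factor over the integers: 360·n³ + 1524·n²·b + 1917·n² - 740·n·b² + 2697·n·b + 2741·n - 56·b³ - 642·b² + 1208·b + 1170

Group: 3·n·(120·n² - 52·n·b + 239·n - 4·b² - 43·b + 117) + (14·b + 10)·(120·n² - 52·n·b + 239·n - 4·b² - 43·b + 117); both groups contain (120·n² - 52·n·b + 239·n - 4·b² - 43·b + 117), so (3·n + 14·b + 10) is a factor with cofactor 120·n² - 52·n·b + 239·n - 4·b² - 43·b + 117.
The cofactor groups again: 120·n² - 52·n·b + 239·n - 4·b² - 43·b + 117 = 15·n·(8·n - 4·b + 9) + (b + 13)·(8·n - 4·b + 9); both groups contain (8·n - 4·b + 9), giving (15·n + b + 13)·(8·n - 4·b + 9).

(8·n - 4·b + 9)·(3·n + 14·b + 10)·(15·n + b + 13)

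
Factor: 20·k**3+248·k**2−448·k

4·k·(5·k−8)·(k+14)

Pull out the common factor 4·k, then factor the remaining trinomial.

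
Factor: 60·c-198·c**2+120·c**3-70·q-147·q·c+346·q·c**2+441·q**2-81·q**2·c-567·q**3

-(7·q-6·c)·(9·q+4·c-5)·(9·q+5·c-2)

Group: 9·q·(-63·q**2+19·q·c+14·q+30·c**2-12·c) + (4·c-5)·(-63·q**2+19·q·c+14·q+30·c**2-12·c); both groups contain (-63·q**2+19·q·c+14·q+30·c**2-12·c), so (9·q+4·c-5) is a factor with cofactor -63·q**2+19·q·c+14·q+30·c**2-12·c.
The cofactor groups again: -63·q**2+19·q·c+14·q+30·c**2-12·c = -7·q·(9·q+5·c-2) + 6·c·(9·q+5·c-2); both groups contain (9·q+5·c-2), giving -(7·q-6·c)·(9·q+5·c-2).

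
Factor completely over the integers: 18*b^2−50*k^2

2*(3*b+5*k)*(3*b−5*k)

Factor out 2, leaving 9*b^2−25*k^2, which is a difference of two squares.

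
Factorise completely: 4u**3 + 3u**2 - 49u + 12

By the rational root theorem, u = 3 is a root, so (u - 3) is a factor; dividing leaves 4u**2 + 15u - 4.
The remaining quadratic factors as (u + 4)(4u - 1).

(4u - 1)(u + 4)(u - 3)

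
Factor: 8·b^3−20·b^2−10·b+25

Group as (8·b^3−10·b) + (−20·b^2+25) = 2·b·(4·b^2−5) − 5·(4·b^2−5).
Both groups share the factor (4·b^2−5).

(2·b−5)·(4·b^2−5)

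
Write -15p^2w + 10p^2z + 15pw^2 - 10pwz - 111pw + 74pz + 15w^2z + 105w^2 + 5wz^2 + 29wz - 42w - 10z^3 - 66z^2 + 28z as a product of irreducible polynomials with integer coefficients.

-(3w - 2z)(5p - 5w - 5z + 2)(p + z + 7)

Group: 3w(-5p^2 + 5pw - 37p + 5wz + 35w + 5z^2 + 33z - 14) - 2z(-5p^2 + 5pw - 37p + 5wz + 35w + 5z^2 + 33z - 14); both groups contain (-5p^2 + 5pw - 37p + 5wz + 35w + 5z^2 + 33z - 14), so (3w - 2z) is a factor with cofactor -5p^2 + 5pw - 37p + 5wz + 35w + 5z^2 + 33z - 14.
The cofactor groups again: -5p^2 + 5pw - 37p + 5wz + 35w + 5z^2 + 33z - 14 = -p(5p - 5w - 5z + 2) + (-z - 7)(5p - 5w - 5z + 2); both groups contain (5p - 5w - 5z + 2), giving -(p + z + 7)(5p - 5w - 5z + 2).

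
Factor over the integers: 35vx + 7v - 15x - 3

(5x + 1)(7v - 3)

Group as (35vx + 7v) + (-15x - 3) = 7v(5x + 1) - 3(5x + 1).
Both groups share the factor (5x + 1).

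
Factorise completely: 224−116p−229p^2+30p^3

(5p−4)(6p+7)(p−8)

Among the possible rational roots, p = 8 is a root, giving the factor (p−8) and quotient 30p^2+11p−28.
The remaining quadratic factors as (6p+7)(5p−4).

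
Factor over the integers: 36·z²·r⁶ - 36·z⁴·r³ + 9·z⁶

9·z²·(z² - 2·r³)²

Pull out the common factor 9·z², leaving z⁴ - 4·z²·r³ + 4·r⁶.
Recognize a perfect-square trinomial with the parts 2·r³ and z².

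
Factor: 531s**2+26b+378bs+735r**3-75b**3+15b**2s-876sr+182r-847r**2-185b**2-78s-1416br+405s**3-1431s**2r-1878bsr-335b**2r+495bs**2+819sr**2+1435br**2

-(15b+15s+7r-2)(5b+9s-15r+13)(b-3s+7r)

Group: b(-75b**2-210bs+190br-185b-135s**2+162sr-177s+105r**2-121r+26) + (-3s+7r)(-75b**2-210bs+190br-185b-135s**2+162sr-177s+105r**2-121r+26); both groups contain (-75b**2-210bs+190br-185b-135s**2+162sr-177s+105r**2-121r+26), so (b-3s+7r) is a factor with cofactor -75b**2-210bs+190br-185b-135s**2+162sr-177s+105r**2-121r+26.
The cofactor groups again: -75b**2-210bs+190br-185b-135s**2+162sr-177s+105r**2-121r+26 = -5b(15b+15s+7r-2) + (-9s+15r-13)(15b+15s+7r-2); both groups contain (15b+15s+7r-2), giving -(5b+9s-15r+13)(15b+15s+7r-2).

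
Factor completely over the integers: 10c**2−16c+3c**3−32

Testing divisors of the constant over divisors of the leading coefficient, c = 2 is a root, giving the factor (c−2) and quotient 3c**2+16c+16.
The remaining quadratic factors as (3c+4)(c+4).

(3c+4)(c+4)(c−2)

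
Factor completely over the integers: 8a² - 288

Every term has a factor of 8. Then a² - 36 = (a)² − (6)².

8(a + 6)(a - 6)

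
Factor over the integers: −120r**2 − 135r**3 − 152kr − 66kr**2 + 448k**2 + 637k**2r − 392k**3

Group: 7k(−56k**2 + 19kr + 15r**2) + (−9r − 8)(−56k**2 + 19kr + 15r**2); both groups contain (−56k**2 + 19kr + 15r**2), so (7k − 9r − 8) is a factor with cofactor −56k**2 + 19kr + 15r**2.
The cofactor groups again: −56k**2 + 19kr + 15r**2 = −7k(8k + 3r) + 5r(8k + 3r); both groups contain (8k + 3r), giving −(7k − 5r)(8k + 3r).

−(7k − 5r)(7k − 9r − 8)(8k + 3r)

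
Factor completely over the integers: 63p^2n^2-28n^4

7n^2(3p-2n)(3p+2n)

Every term has a factor of 7n^2. Then 9p^2-4n^2 = (3p)² − (2n)².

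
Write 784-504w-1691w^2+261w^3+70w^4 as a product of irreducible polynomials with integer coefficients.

(2w-7)(5w+4)(7w-4)(w+7)

Trying the rational-root candidates, w = 4/7 is a root, so (7w-4) divides it; the quotient is 10w^3+43w^2-217w-196.
Then w = -7 is a root, so (w+7) is a factor; dividing leaves 10w^2-27w-28.
The remaining quadratic factors as (2w-7)(5w+4).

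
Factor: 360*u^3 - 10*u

Factor out 10*u, leaving 36*u^2 - 1, which is a difference of two squares.

10*u*(6*u + 1)*(6*u - 1)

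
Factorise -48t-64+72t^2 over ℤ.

8(3t+2)(3t-4)

Pull out the common factor 8, then factor the remaining trinomial.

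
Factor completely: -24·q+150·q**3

6·q·(5·q+2)·(5·q-2)

Every term has a factor of 6·q. Then 25·q**2-4 = (5·q)² − (2)².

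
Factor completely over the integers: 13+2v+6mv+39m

(2v+13)(3m+1)

Group as (6mv+39m) + (2v+13) = 3m(2v+13) + (2v+13).
Both groups share the factor (2v+13).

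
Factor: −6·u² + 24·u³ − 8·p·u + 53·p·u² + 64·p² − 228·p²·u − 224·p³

Group: 4·p·(−56·p² − 43·p·u + 16·p + 24·u² − 6·u) + u·(−56·p² − 43·p·u + 16·p + 24·u² − 6·u); both groups contain (−56·p² − 43·p·u + 16·p + 24·u² − 6·u), so (4·p + u) is a factor with cofactor −56·p² − 43·p·u + 16·p + 24·u² − 6·u.
The cofactor groups again: −56·p² − 43·p·u + 16·p + 24·u² − 6·u = −8·p·(7·p + 8·u − 2) + 3·u·(7·p + 8·u − 2); both groups contain (7·p + 8·u − 2), giving −(8·p − 3·u)·(7·p + 8·u − 2).

−(4·p + u)·(7·p + 8·u − 2)·(8·p − 3·u)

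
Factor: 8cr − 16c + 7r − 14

(8c + 7)(r − 2)

Group as (8cr − 16c) + (7r − 14) = 8c(r − 2) + 7(r − 2).
Both groups share the factor (r − 2).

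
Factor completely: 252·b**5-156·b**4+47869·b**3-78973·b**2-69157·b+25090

Testing divisors of the constant over divisors of the leading coefficient, b = 2/7 is a root, giving the factor (7·b-2) and quotient 36·b**4-12·b**3+6835·b**2-9329·b-12545.
Next, b = 13/6 is a root, giving the factor (6·b-13) and quotient 6·b**3+11·b**2+1163·b+965.
Then b = -5/6 is a root, so (6·b+5) is a factor; dividing leaves b**2+b+193.
The quadratic b**2+b+193 has discriminant -771 < 0 and is irreducible over ℤ.

(6·b+5)·(6·b-13)·(7·b-2)·(b**2+b+193)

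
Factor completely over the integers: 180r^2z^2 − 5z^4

Every term has a factor of 5z^2. Then 36r^2 − z^2 = (6r)² − (z)².

5z^2(6r + z)(6r − z)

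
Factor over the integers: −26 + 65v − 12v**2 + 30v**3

Group as (30v**3 + 65v) + (−12v**2 − 26) = 5v(6v**2 + 13) − 2(6v**2 + 13).
Both groups share the factor (6v**2 + 13).

(5v − 2)(6v**2 + 13)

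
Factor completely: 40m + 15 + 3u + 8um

Group as (8um + 3u) + (40m + 15) = u(8m + 3) + 5(8m + 3).
Both groups share the factor (8m + 3).

(8m + 3)(u + 5)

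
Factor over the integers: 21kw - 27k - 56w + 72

Group as (21kw - 27k) + (-56w + 72) = 3k(7w - 9) - 8(7w - 9).
Both groups share the factor (7w - 9).

(3k - 8)(7w - 9)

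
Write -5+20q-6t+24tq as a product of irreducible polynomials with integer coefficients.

Group as (24tq-6t) + (20q-5) = 6t(4q-1) + 5(4q-1).
Both groups share the factor (4q-1).

(4q-1)(6t+5)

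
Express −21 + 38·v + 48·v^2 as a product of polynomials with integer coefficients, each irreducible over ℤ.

(6·v + 7)·(8·v − 3)

Need a pair with product 48·(−21) = −1008 and sum 38: that's −18 and 56.
Split the middle term: 48·v^2 − 18·v + 56·v − 21 = 6·v·(8·v − 3) + 7·(8·v − 3).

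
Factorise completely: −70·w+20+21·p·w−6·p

(3·p−10)·(7·w−2)

Group as (21·p·w−6·p) + (−70·w+20) = 3·p·(7·w−2) − 10·(7·w−2).
Both groups share the factor (7·w−2).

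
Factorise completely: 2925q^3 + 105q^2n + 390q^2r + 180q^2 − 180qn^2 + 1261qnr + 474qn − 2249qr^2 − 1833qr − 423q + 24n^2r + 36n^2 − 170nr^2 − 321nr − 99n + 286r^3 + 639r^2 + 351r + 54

(13q − 3n + 13r + 6)(15q − 2r − 3)(15q + 4n − 11r − 3)

Group: 15q(195q^2 + 7qn + 52qr + 51q − 12n^2 + 85nr + 33n − 143r^2 − 105r − 18) + (−2r − 3)(195q^2 + 7qn + 52qr + 51q − 12n^2 + 85nr + 33n − 143r^2 − 105r − 18); both groups contain (195q^2 + 7qn + 52qr + 51q − 12n^2 + 85nr + 33n − 143r^2 − 105r − 18), so (15q − 2r − 3) is a factor with cofactor 195q^2 + 7qn + 52qr + 51q − 12n^2 + 85nr + 33n − 143r^2 − 105r − 18.
The cofactor groups again: 195q^2 + 7qn + 52qr + 51q − 12n^2 + 85nr + 33n − 143r^2 − 105r − 18 = 13q(15q + 4n − 11r − 3) + (−3n + 13r + 6)(15q + 4n − 11r − 3); both groups contain (15q + 4n − 11r − 3), giving (13q − 3n + 13r + 6)(15q + 4n − 11r − 3).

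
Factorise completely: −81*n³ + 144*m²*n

9*n*(4*m + 3*n)*(4*m − 3*n)

Every term has a factor of 9*n. Then 16*m² − 9*n² = (4*m)² − (3*n)².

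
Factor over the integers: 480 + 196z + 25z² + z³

By the rational root theorem, z = -8 is a root, so (z + 8) divides it; the quotient is z² + 17z + 60.
The remaining quadratic factors as (z + 12)(z + 5).

(z + 12)(z + 5)(z + 8)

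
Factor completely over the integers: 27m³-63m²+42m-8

Trying the rational-root candidates, m = 4/3 is a root, so (3m-4) divides it; the quotient is 9m²-9m+2.
The remaining quadratic factors as (3m-1)(3m-2).

(3m-1)(3m-2)(3m-4)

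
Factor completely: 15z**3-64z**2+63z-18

(3z-2)(5z-3)(z-3)

By the rational root theorem, z = 3 is a root, so (z-3) is a factor; dividing leaves 15z**2-19z+6.
The remaining quadratic factors as (5z-3)(3z-2).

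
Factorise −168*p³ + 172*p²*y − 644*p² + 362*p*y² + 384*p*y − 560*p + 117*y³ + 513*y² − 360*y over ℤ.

Group: 6*p*(−28*p² − 32*p*y − 70*p − 9*y² − 45*y) + (−13*y + 8)*(−28*p² − 32*p*y − 70*p − 9*y² − 45*y); both groups contain (−28*p² − 32*p*y − 70*p − 9*y² − 45*y), so (6*p − 13*y + 8) is a factor with cofactor −28*p² − 32*p*y − 70*p − 9*y² − 45*y.
The cofactor groups again: −28*p² − 32*p*y − 70*p − 9*y² − 45*y = −14*p*(2*p + y + 5) − 9*y*(2*p + y + 5); both groups contain (2*p + y + 5), giving −(14*p + 9*y)*(2*p + y + 5).

−(14*p + 9*y)*(2*p + y + 5)*(6*p − 13*y + 8)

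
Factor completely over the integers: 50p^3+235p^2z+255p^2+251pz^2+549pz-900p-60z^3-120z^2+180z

Group: 5p(10p^2+23pz+75p-5z^2-15z) + (12z-12)(10p^2+23pz+75p-5z^2-15z); both groups contain (10p^2+23pz+75p-5z^2-15z), so (5p+12z-12) is a factor with cofactor 10p^2+23pz+75p-5z^2-15z.
The cofactor groups again: 10p^2+23pz+75p-5z^2-15z = 2p(5p-z) + (5z+15)(5p-z); both groups contain (5p-z), giving (2p+5z+15)(5p-z).

(2p+5z+15)(5p+12z-12)(5p-z)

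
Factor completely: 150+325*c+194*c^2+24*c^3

(4*c+5)*(6*c+5)*(c+6)

Trying the rational-root candidates, c = −5/4 is a root, giving the factor (4*c+5) and quotient 6*c^2+41*c+30.
The remaining quadratic factors as (c+6)(6*c+5).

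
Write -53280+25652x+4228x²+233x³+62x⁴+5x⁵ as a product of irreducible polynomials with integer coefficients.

(5x-8)(x+10)(x+9)(x²-5x+74)

Among the possible rational roots, x = -10 is a root, giving the factor (x+10) and quotient 5x⁴+12x³+113x²+3098x-5328.
Continuing, x = -9 is a root, so (x+9) divides it; the quotient is 5x³-33x²+410x-592.
Then x = 8/5 is a root, giving the factor (5x-8) and quotient x²-5x+74.
The quadratic x²-5x+74 has discriminant -271 < 0 and is irreducible over ℤ.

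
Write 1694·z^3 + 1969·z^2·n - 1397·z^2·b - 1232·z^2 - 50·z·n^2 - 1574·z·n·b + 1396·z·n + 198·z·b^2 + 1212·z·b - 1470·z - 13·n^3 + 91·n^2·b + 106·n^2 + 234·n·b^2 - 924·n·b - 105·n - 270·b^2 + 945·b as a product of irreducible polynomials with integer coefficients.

(11·z - n - 2·b + 7)·(14·z + n - 9·b)·(11·z + 13·n - 15)

Group: 14·z·(121·z^2 + 132·z·n - 22·z·b - 88·z - 13·n^2 - 26·n·b + 106·n + 30·b - 105) + (n - 9·b)·(121·z^2 + 132·z·n - 22·z·b - 88·z - 13·n^2 - 26·n·b + 106·n + 30·b - 105); both groups contain (121·z^2 + 132·z·n - 22·z·b - 88·z - 13·n^2 - 26·n·b + 106·n + 30·b - 105), so (14·z + n - 9·b) is a factor with cofactor 121·z^2 + 132·z·n - 22·z·b - 88·z - 13·n^2 - 26·n·b + 106·n + 30·b - 105.
The cofactor groups again: 121·z^2 + 132·z·n - 22·z·b - 88·z - 13·n^2 - 26·n·b + 106·n + 30·b - 105 = 11·z·(11·z - n - 2·b + 7) + (13·n - 15)·(11·z - n - 2·b + 7); both groups contain (11·z - n - 2·b + 7), giving (11·z + 13·n - 15)·(11·z - n - 2·b + 7).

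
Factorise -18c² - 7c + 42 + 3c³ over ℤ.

Group as (3c³ - 7c) + (-18c² + 42) = c(3c² - 7) - 6(3c² - 7).
Both groups share the factor (3c² - 7).

(c - 6)(3c² - 7)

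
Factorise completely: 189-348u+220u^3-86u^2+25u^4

Trying the rational-root candidates, u = 3/5 is a root, giving the factor (5u-3) and quotient 5u^3+47u^2+11u-63.
Continuing, u = 1 is a root, so (u-1) is a factor; dividing leaves 5u^2+52u+63.
The remaining quadratic factors as (u+9)(5u+7).

(5u+7)(5u-3)(u+9)(u-1)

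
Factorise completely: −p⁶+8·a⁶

Recognize a difference of cubes with the parts 2·a² and p².

(2·a²−p²)·(4·a⁴+2·a²·p²+p⁴)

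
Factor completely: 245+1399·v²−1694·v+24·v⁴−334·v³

Testing divisors of the constant over divisors of the leading coefficient, v = 1/6 is a root, so (6·v−1) is a factor; dividing leaves 4·v³−55·v²+224·v−245.
Continuing, v = 7/4 is a root, so (4·v−7) is a factor; dividing leaves v²−12·v+35.
The remaining quadratic factors as (v−5)(v−7).

(4·v−7)·(6·v−1)·(v−5)·(v−7)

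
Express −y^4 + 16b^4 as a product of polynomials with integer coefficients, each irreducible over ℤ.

(2b + y)(2b − y)(4b^2 + y^2)

(2b)⁴ − (y)⁴ = ((2b)² − (y)²)((2b)² + (y)²); the first factor splits again, the second (4b^2 + y^2) is irreducible.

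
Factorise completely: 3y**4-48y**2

3y**2(y+4)(y-4)

Every term has a factor of 3y**2. Then y**2-16 = (y)² − (4)².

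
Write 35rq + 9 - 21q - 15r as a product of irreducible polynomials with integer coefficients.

Group as (35rq - 15r) + (-21q + 9) = 5r(7q - 3) - 3(7q - 3).
Both groups share the factor (7q - 3).

(5r - 3)(7q - 3)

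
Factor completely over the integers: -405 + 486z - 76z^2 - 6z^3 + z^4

Testing divisors of the constant over divisors of the leading coefficient, z = 9 is a root, so (z - 9) divides it; the quotient is z^3 + 3z^2 - 49z + 45.
Continuing, z = 5 is a root, so (z - 5) is a factor; dividing leaves z^2 + 8z - 9.
The remaining quadratic factors as (z + 9)(z - 1).

(z + 9)(z - 1)(z - 5)(z - 9)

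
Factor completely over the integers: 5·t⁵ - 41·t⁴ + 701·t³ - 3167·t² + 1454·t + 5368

(5·t - 11)·(t + 1)·(t - 4)·(t² - 3·t + 122)

Testing divisors of the constant over divisors of the leading coefficient, t = -1 is a root, so (t + 1) is a factor; dividing leaves 5·t⁴ - 46·t³ + 747·t² - 3914·t + 5368.
Continuing, t = 11/5 is a root, so (5·t - 11) is a factor; dividing leaves t³ - 7·t² + 134·t - 488.
Continuing, t = 4 is a root, so (t - 4) is a factor; dividing leaves t² - 3·t + 122.
The quadratic t² - 3·t + 122 has discriminant -479 < 0 and is irreducible over ℤ.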